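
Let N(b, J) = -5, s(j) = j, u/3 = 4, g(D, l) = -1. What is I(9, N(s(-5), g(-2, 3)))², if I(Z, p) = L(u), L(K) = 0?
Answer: 0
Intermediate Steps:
u = 12 (u = 3*4 = 12)
I(Z, p) = 0
I(9, N(s(-5), g(-2, 3)))² = 0² = 0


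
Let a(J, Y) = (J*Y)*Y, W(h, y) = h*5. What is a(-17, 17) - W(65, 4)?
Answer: -5238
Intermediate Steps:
W(h, y) = 5*h
a(J, Y) = J*Y²
a(-17, 17) - W(65, 4) = -17*17² - 5*65 = -17*289 - 1*325 = -4913 - 325 = -5238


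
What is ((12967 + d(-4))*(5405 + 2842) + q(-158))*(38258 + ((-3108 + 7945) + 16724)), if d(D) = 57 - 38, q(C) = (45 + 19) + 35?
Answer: 6406354148979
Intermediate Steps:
q(C) = 99 (q(C) = 64 + 35 = 99)
d(D) = 19
((12967 + d(-4))*(5405 + 2842) + q(-158))*(38258 + ((-3108 + 7945) + 16724)) = ((12967 + 19)*(5405 + 2842) + 99)*(38258 + ((-3108 + 7945) + 16724)) = (12986*8247 + 99)*(38258 + (4837 + 16724)) = (107095542 + 99)*(38258 + 21561) = 107095641*59819 = 6406354148979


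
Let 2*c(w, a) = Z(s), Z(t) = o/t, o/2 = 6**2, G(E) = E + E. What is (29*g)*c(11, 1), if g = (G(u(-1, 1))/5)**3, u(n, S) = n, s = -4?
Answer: 2088/125 ≈ 16.704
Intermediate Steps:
G(E) = 2*E
o = 72 (o = 2*6**2 = 2*36 = 72)
g = -8/125 (g = ((2*(-1))/5)**3 = (-2*1/5)**3 = (-2/5)**3 = -8/125 ≈ -0.064000)
Z(t) = 72/t
c(w, a) = -9 (c(w, a) = (72/(-4))/2 = (72*(-1/4))/2 = (1/2)*(-18) = -9)
(29*g)*c(11, 1) = (29*(-8/125))*(-9) = -232/125*(-9) = 2088/125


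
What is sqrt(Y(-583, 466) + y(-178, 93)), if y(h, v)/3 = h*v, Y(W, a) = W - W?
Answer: 3*I*sqrt(5518) ≈ 222.85*I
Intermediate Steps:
Y(W, a) = 0
y(h, v) = 3*h*v (y(h, v) = 3*(h*v) = 3*h*v)
sqrt(Y(-583, 466) + y(-178, 93)) = sqrt(0 + 3*(-178)*93) = sqrt(0 - 49662) = sqrt(-49662) = 3*I*sqrt(5518)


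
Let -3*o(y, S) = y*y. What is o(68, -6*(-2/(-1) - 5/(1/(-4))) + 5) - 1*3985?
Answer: -16579/3 ≈ -5526.3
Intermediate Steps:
o(y, S) = -y²/3 (o(y, S) = -y*y/3 = -y²/3)
o(68, -6*(-2/(-1) - 5/(1/(-4))) + 5) - 1*3985 = -⅓*68² - 1*3985 = -⅓*4624 - 3985 = -4624/3 - 3985 = -16579/3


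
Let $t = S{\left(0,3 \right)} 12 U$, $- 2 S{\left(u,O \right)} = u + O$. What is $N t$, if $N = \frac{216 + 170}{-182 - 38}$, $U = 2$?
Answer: $\frac{3474}{55} \approx 63.164$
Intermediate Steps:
$S{\left(u,O \right)} = - \frac{O}{2} - \frac{u}{2}$ ($S{\left(u,O \right)} = - \frac{u + O}{2} = - \frac{O + u}{2} = - \frac{O}{2} - \frac{u}{2}$)
$t = -36$ ($t = \left(\left(- \frac{1}{2}\right) 3 - 0\right) 12 \cdot 2 = \left(- \frac{3}{2} + 0\right) 12 \cdot 2 = \left(- \frac{3}{2}\right) 12 \cdot 2 = \left(-18\right) 2 = -36$)
$N = - \frac{193}{110}$ ($N = \frac{386}{-220} = 386 \left(- \frac{1}{220}\right) = - \frac{193}{110} \approx -1.7545$)
$N t = \left(- \frac{193}{110}\right) \left(-36\right) = \frac{3474}{55}$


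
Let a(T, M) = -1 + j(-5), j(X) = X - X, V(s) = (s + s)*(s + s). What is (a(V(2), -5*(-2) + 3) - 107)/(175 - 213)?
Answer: 54/19 ≈ 2.8421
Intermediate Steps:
V(s) = 4*s² (V(s) = (2*s)*(2*s) = 4*s²)
j(X) = 0
a(T, M) = -1 (a(T, M) = -1 + 0 = -1)
(a(V(2), -5*(-2) + 3) - 107)/(175 - 213) = (-1 - 107)/(175 - 213) = -108/(-38) = -108*(-1/38) = 54/19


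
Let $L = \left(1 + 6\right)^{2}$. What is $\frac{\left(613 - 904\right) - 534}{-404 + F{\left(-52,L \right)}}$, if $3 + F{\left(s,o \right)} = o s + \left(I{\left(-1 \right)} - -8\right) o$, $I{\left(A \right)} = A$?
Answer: $\frac{825}{2612} \approx 0.31585$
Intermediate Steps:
$L = 49$ ($L = 7^{2} = 49$)
$F{\left(s,o \right)} = -3 + 7 o + o s$ ($F{\left(s,o \right)} = -3 + \left(o s + \left(-1 - -8\right) o\right) = -3 + \left(o s + \left(-1 + 8\right) o\right) = -3 + \left(o s + 7 o\right) = -3 + \left(7 o + o s\right) = -3 + 7 o + o s$)
$\frac{\left(613 - 904\right) - 534}{-404 + F{\left(-52,L \right)}} = \frac{\left(613 - 904\right) - 534}{-404 + \left(-3 + 7 \cdot 49 + 49 \left(-52\right)\right)} = \frac{\left(613 - 904\right) - 534}{-404 - 2208} = \frac{-291 - 534}{-404 - 2208} = - \frac{825}{-2612} = \left(-825\right) \left(- \frac{1}{2612}\right) = \frac{825}{2612}$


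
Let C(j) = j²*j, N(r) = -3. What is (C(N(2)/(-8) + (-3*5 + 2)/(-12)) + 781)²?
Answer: 117493004257561/191102976 ≈ 6.1482e+5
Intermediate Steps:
C(j) = j³
(C(N(2)/(-8) + (-3*5 + 2)/(-12)) + 781)² = ((-3/(-8) + (-3*5 + 2)/(-12))³ + 781)² = ((-3*(-⅛) + (-15 + 2)*(-1/12))³ + 781)² = ((3/8 - 13*(-1/12))³ + 781)² = ((3/8 + 13/12)³ + 781)² = ((35/24)³ + 781)² = (42875/13824 + 781)² = (10839419/13824)² = 117493004257561/191102976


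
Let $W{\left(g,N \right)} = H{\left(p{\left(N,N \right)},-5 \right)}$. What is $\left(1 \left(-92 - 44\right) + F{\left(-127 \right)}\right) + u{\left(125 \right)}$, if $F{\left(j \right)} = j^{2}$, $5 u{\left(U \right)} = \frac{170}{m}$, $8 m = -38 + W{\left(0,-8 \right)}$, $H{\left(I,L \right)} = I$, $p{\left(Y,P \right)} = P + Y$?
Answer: $\frac{431675}{27} \approx 15988.0$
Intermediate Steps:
$W{\left(g,N \right)} = 2 N$ ($W{\left(g,N \right)} = N + N = 2 N$)
$m = - \frac{27}{4}$ ($m = \frac{-38 + 2 \left(-8\right)}{8} = \frac{-38 - 16}{8} = \frac{1}{8} \left(-54\right) = - \frac{27}{4} \approx -6.75$)
$u{\left(U \right)} = - \frac{136}{27}$ ($u{\left(U \right)} = \frac{170 \frac{1}{- \frac{27}{4}}}{5} = \frac{170 \left(- \frac{4}{27}\right)}{5} = \frac{1}{5} \left(- \frac{680}{27}\right) = - \frac{136}{27}$)
$\left(1 \left(-92 - 44\right) + F{\left(-127 \right)}\right) + u{\left(125 \right)} = \left(1 \left(-92 - 44\right) + \left(-127\right)^{2}\right) - \frac{136}{27} = \left(1 \left(-136\right) + 16129\right) - \frac{136}{27} = \left(-136 + 16129\right) - \frac{136}{27} = 15993 - \frac{136}{27} = \frac{431675}{27}$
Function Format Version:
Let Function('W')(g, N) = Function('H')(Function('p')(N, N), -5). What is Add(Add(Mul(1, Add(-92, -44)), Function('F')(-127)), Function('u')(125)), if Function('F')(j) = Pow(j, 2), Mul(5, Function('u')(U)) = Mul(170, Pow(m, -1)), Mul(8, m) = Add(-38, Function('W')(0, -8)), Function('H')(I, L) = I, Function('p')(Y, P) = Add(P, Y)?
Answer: Rational(431675, 27) ≈ 15988.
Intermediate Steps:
Function('W')(g, N) = Mul(2, N) (Function('W')(g, N) = Add(N, N) = Mul(2, N))
m = Rational(-27, 4) (m = Mul(Rational(1, 8), Add(-38, Mul(2, -8))) = Mul(Rational(1, 8), Add(-38, -16)) = Mul(Rational(1, 8), -54) = Rational(-27, 4) ≈ -6.7500)
Function('u')(U) = Rational(-136, 27) (Function('u')(U) = Mul(Rational(1, 5), Mul(170, Pow(Rational(-27, 4), -1))) = Mul(Rational(1, 5), Mul(170, Rational(-4, 27))) = Mul(Rational(1, 5), Rational(-680, 27)) = Rational(-136, 27))
Add(Add(Mul(1, Add(-92, -44)), Function('F')(-127)), Function('u')(125)) = Add(Add(Mul(1, Add(-92, -44)), Pow(-127, 2)), Rational(-136, 27)) = Add(Add(Mul(1, -136), 16129), Rational(-136, 27)) = Add(Add(-136, 16129), Rational(-136, 27)) = Add(15993, Rational(-136, 27)) = Rational(431675, 27)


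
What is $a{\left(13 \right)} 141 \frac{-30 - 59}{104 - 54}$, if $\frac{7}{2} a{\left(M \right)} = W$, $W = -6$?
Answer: $\frac{75294}{175} \approx 430.25$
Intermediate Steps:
$a{\left(M \right)} = - \frac{12}{7}$ ($a{\left(M \right)} = \frac{2}{7} \left(-6\right) = - \frac{12}{7}$)
$a{\left(13 \right)} 141 \frac{-30 - 59}{104 - 54} = \left(- \frac{12}{7}\right) 141 \frac{-30 - 59}{104 - 54} = - \frac{1692 \left(- \frac{89}{50}\right)}{7} = - \frac{1692 \left(\left(-89\right) \frac{1}{50}\right)}{7} = \left(- \frac{1692}{7}\right) \left(- \frac{89}{50}\right) = \frac{75294}{175}$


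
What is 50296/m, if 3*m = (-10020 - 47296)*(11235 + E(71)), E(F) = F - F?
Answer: -12574/53662105 ≈ -0.00023432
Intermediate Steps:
E(F) = 0
m = -214648420 (m = ((-10020 - 47296)*(11235 + 0))/3 = (-57316*11235)/3 = (⅓)*(-643945260) = -214648420)
50296/m = 50296/(-214648420) = 50296*(-1/214648420) = -12574/53662105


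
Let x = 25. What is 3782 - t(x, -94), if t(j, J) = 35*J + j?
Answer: 7047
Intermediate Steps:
t(j, J) = j + 35*J
3782 - t(x, -94) = 3782 - (25 + 35*(-94)) = 3782 - (25 - 3290) = 3782 - 1*(-3265) = 3782 + 3265 = 7047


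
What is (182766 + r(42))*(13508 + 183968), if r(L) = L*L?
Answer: 36440246280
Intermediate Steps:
r(L) = L**2
(182766 + r(42))*(13508 + 183968) = (182766 + 42**2)*(13508 + 183968) = (182766 + 1764)*197476 = 184530*197476 = 36440246280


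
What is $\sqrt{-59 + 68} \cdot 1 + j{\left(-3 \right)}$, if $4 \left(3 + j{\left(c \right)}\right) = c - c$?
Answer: $0$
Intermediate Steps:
$j{\left(c \right)} = -3$ ($j{\left(c \right)} = -3 + \frac{c - c}{4} = -3 + \frac{1}{4} \cdot 0 = -3 + 0 = -3$)
$\sqrt{-59 + 68} \cdot 1 + j{\left(-3 \right)} = \sqrt{-59 + 68} \cdot 1 - 3 = \sqrt{9} \cdot 1 - 3 = 3 \cdot 1 - 3 = 3 - 3 = 0$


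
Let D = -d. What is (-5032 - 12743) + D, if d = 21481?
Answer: -39256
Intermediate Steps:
D = -21481 (D = -1*21481 = -21481)
(-5032 - 12743) + D = (-5032 - 12743) - 21481 = -17775 - 21481 = -39256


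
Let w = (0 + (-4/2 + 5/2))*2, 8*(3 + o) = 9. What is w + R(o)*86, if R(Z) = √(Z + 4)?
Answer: 1 + 43*√34/2 ≈ 126.37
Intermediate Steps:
o = -15/8 (o = -3 + (⅛)*9 = -3 + 9/8 = -15/8 ≈ -1.8750)
R(Z) = √(4 + Z)
w = 1 (w = (0 + (-4*½ + 5*(½)))*2 = (0 + (-2 + 5/2))*2 = (0 + ½)*2 = (½)*2 = 1)
w + R(o)*86 = 1 + √(4 - 15/8)*86 = 1 + √(17/8)*86 = 1 + (√34/4)*86 = 1 + 43*√34/2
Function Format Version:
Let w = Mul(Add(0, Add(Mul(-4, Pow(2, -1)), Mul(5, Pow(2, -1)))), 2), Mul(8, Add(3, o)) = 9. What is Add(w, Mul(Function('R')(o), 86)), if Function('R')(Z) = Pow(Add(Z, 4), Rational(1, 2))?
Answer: Add(1, Mul(Rational(43, 2), Pow(34, Rational(1, 2)))) ≈ 126.37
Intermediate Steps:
o = Rational(-15, 8) (o = Add(-3, Mul(Rational(1, 8), 9)) = Add(-3, Rational(9, 8)) = Rational(-15, 8) ≈ -1.8750)
Function('R')(Z) = Pow(Add(4, Z), Rational(1, 2))
w = 1 (w = Mul(Add(0, Add(Mul(-4, Rational(1, 2)), Mul(5, Rational(1, 2)))), 2) = Mul(Add(0, Add(-2, Rational(5, 2))), 2) = Mul(Add(0, Rational(1, 2)), 2) = Mul(Rational(1, 2), 2) = 1)
Add(w, Mul(Function('R')(o), 86)) = Add(1, Mul(Pow(Add(4, Rational(-15, 8)), Rational(1, 2)), 86)) = Add(1, Mul(Pow(Rational(17, 8), Rational(1, 2)), 86)) = Add(1, Mul(Mul(Rational(1, 4), Pow(34, Rational(1, 2))), 86)) = Add(1, Mul(Rational(43, 2), Pow(34, Rational(1, 2))))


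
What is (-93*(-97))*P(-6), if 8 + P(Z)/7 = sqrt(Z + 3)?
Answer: -505176 + 63147*I*sqrt(3) ≈ -5.0518e+5 + 1.0937e+5*I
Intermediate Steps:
P(Z) = -56 + 7*sqrt(3 + Z) (P(Z) = -56 + 7*sqrt(Z + 3) = -56 + 7*sqrt(3 + Z))
(-93*(-97))*P(-6) = (-93*(-97))*(-56 + 7*sqrt(3 - 6)) = 9021*(-56 + 7*sqrt(-3)) = 9021*(-56 + 7*(I*sqrt(3))) = 9021*(-56 + 7*I*sqrt(3)) = -505176 + 63147*I*sqrt(3)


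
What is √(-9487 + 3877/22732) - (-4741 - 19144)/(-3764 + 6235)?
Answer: 23885/2471 + 3*I*√136173903509/11366 ≈ 9.6661 + 97.4*I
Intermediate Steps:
√(-9487 + 3877/22732) - (-4741 - 19144)/(-3764 + 6235) = √(-9487 + 3877*(1/22732)) - (-23885)/2471 = √(-9487 + 3877/22732) - (-23885)/2471 = √(-215654607/22732) - 1*(-23885/2471) = 3*I*√136173903509/11366 + 23885/2471 = 23885/2471 + 3*I*√136173903509/11366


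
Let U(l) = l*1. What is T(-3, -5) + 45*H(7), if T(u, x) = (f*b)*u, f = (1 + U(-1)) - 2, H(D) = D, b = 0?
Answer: 315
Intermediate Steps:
U(l) = l
f = -2 (f = (1 - 1) - 2 = 0 - 2 = -2)
T(u, x) = 0 (T(u, x) = (-2*0)*u = 0*u = 0)
T(-3, -5) + 45*H(7) = 0 + 45*7 = 0 + 315 = 315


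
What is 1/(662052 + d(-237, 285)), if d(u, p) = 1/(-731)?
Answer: 731/483960011 ≈ 1.5105e-6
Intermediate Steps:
d(u, p) = -1/731
1/(662052 + d(-237, 285)) = 1/(662052 - 1/731) = 1/(483960011/731) = 731/483960011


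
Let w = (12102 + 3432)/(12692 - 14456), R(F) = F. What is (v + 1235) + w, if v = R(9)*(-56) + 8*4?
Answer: 73911/98 ≈ 754.19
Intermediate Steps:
w = -863/98 (w = 15534/(-1764) = 15534*(-1/1764) = -863/98 ≈ -8.8061)
v = -472 (v = 9*(-56) + 8*4 = -504 + 32 = -472)
(v + 1235) + w = (-472 + 1235) - 863/98 = 763 - 863/98 = 73911/98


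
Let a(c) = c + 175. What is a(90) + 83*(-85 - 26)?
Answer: -8948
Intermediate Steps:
a(c) = 175 + c
a(90) + 83*(-85 - 26) = (175 + 90) + 83*(-85 - 26) = 265 + 83*(-111) = 265 - 9213 = -8948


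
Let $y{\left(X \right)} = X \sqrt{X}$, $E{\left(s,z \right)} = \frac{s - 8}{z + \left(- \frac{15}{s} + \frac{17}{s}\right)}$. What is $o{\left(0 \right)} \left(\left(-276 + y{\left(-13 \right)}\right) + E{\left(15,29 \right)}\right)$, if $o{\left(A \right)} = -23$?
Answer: $\frac{120507}{19} + 299 i \sqrt{13} \approx 6342.5 + 1078.1 i$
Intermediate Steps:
$E{\left(s,z \right)} = \frac{-8 + s}{z + \frac{2}{s}}$
$y{\left(X \right)} = X^{\frac{3}{2}}$
$o{\left(0 \right)} \left(\left(-276 + y{\left(-13 \right)}\right) + E{\left(15,29 \right)}\right) = - 23 \left(\left(-276 + \left(-13\right)^{\frac{3}{2}}\right) + \frac{15 \left(-8 + 15\right)}{2 + 15 \cdot 29}\right) = - 23 \left(\left(-276 - 13 i \sqrt{13}\right) + 15 \frac{1}{2 + 435} \cdot 7\right) = - 23 \left(\left(-276 - 13 i \sqrt{13}\right) + 15 \cdot \frac{1}{437} \cdot 7\right) = - 23 \left(\left(-276 - 13 i \sqrt{13}\right) + \frac{105}{437}\right) = - 23 \left(- \frac{120507}{437} - 13 i \sqrt{13}\right) = \frac{120507}{19} + 299 i \sqrt{13}$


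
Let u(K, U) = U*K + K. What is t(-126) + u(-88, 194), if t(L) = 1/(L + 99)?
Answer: -463321/27 ≈ -17160.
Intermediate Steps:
u(K, U) = K + K*U (u(K, U) = K*U + K = K + K*U)
t(L) = 1/(99 + L)
t(-126) + u(-88, 194) = 1/(99 - 126) - 88*(1 + 194) = 1/(-27) - 88*195 = -1/27 - 17160 = -463321/27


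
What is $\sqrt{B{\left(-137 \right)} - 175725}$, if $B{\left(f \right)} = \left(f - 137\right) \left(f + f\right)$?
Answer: $i \sqrt{100649} \approx 317.25 i$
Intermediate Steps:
$B{\left(f \right)} = 2 f \left(-137 + f\right)$ ($B{\left(f \right)} = \left(-137 + f\right) 2 f = 2 f \left(-137 + f\right)$)
$\sqrt{B{\left(-137 \right)} - 175725} = \sqrt{2 \left(-137\right) \left(-137 - 137\right) - 175725} = \sqrt{2 \left(-137\right) \left(-274\right) - 175725} = \sqrt{75076 - 175725} = \sqrt{-100649} = i \sqrt{100649}$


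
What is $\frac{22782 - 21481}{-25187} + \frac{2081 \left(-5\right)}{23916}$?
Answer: $- \frac{293185451}{602372292} \approx -0.48672$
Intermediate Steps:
$\frac{22782 - 21481}{-25187} + \frac{2081 \left(-5\right)}{23916} = 1301 \left(- \frac{1}{25187}\right) - \frac{10405}{23916} = - \frac{1301}{25187} - \frac{10405}{23916} = - \frac{293185451}{602372292}$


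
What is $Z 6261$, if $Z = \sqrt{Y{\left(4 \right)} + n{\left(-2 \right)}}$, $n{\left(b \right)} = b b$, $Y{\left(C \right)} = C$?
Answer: $12522 \sqrt{2} \approx 17709.0$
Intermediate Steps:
$n{\left(b \right)} = b^{2}$
$Z = 2 \sqrt{2}$ ($Z = \sqrt{4 + \left(-2\right)^{2}} = \sqrt{4 + 4} = \sqrt{8} = 2 \sqrt{2} \approx 2.8284$)
$Z 6261 = 2 \sqrt{2} \cdot 6261 = 12522 \sqrt{2}$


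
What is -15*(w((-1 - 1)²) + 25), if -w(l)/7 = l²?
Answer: 1305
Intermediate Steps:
w(l) = -7*l²
-15*(w((-1 - 1)²) + 25) = -15*(-7*(-1 - 1)⁴ + 25) = -15*(-7*((-2)²)² + 25) = -15*(-7*4² + 25) = -15*(-7*16 + 25) = -15*(-112 + 25) = -15*(-87) = 1305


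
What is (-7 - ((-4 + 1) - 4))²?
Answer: 0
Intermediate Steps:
(-7 - ((-4 + 1) - 4))² = (-7 - (-3 - 4))² = (-7 - 1*(-7))² = (-7 + 7)² = 0² = 0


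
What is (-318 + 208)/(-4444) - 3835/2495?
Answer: -152439/100798 ≈ -1.5123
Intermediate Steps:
(-318 + 208)/(-4444) - 3835/2495 = -110*(-1/4444) - 3835*1/2495 = 5/202 - 767/499 = -152439/100798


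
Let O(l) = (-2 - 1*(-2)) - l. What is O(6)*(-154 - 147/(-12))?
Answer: 1701/2 ≈ 850.50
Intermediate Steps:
O(l) = -l (O(l) = (-2 + 2) - l = 0 - l = -l)
O(6)*(-154 - 147/(-12)) = (-1*6)*(-154 - 147/(-12)) = -6*(-154 - 147*(-1/12)) = -6*(-154 + 49/4) = -6*(-567/4) = 1701/2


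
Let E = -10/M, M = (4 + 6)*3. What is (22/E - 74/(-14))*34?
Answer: -14450/7 ≈ -2064.3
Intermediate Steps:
M = 30 (M = 10*3 = 30)
E = -⅓ (E = -10/30 = -10*1/30 = -⅓ ≈ -0.33333)
(22/E - 74/(-14))*34 = (22/(-⅓) - 74/(-14))*34 = (22*(-3) - 74*(-1/14))*34 = (-66 + 37/7)*34 = -425/7*34 = -14450/7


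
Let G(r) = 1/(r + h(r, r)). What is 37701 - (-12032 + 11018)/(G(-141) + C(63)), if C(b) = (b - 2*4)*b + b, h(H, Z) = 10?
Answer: 17424290901/462167 ≈ 37701.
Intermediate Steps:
C(b) = b + b*(-8 + b) (C(b) = (b - 8)*b + b = (-8 + b)*b + b = b*(-8 + b) + b = b + b*(-8 + b))
G(r) = 1/(10 + r) (G(r) = 1/(r + 10) = 1/(10 + r))
37701 - (-12032 + 11018)/(G(-141) + C(63)) = 37701 - (-12032 + 11018)/(1/(10 - 141) + 63*(-7 + 63)) = 37701 - (-1014)/(1/(-131) + 63*56) = 37701 - (-1014)/(-1/131 + 3528) = 37701 - (-1014)/462167/131 = 37701 - (-1014)*131/462167 = 37701 - 1*(-132834/462167) = 37701 + 132834/462167 = 17424290901/462167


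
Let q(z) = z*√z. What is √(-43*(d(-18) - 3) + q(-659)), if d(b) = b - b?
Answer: √(129 - 659*I*√659) ≈ 92.322 - 91.621*I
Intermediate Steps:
d(b) = 0
q(z) = z^(3/2)
√(-43*(d(-18) - 3) + q(-659)) = √(-43*(0 - 3) + (-659)^(3/2)) = √(-43*(-3) - 659*I*√659) = √(129 - 659*I*√659)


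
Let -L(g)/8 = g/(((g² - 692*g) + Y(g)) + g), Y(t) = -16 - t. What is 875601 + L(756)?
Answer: 2646941445/3023 ≈ 8.7560e+5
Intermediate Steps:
L(g) = -8*g/(-16 + g² - 692*g) (L(g) = -8*g/(((g² - 692*g) + (-16 - g)) + g) = -8*g/((-16 + g² - 693*g) + g) = -8*g/(-16 + g² - 692*g))
875601 + L(756) = 875601 + 8*756/(16 - 1*756² + 692*756) = 875601 + 8*756/(16 - 1*571536 + 523152) = 875601 + 8*756/(16 - 571536 + 523152) = 875601 + 8*756/(-48368) = 875601 + 8*756*(-1/48368) = 875601 - 378/3023 = 2646941445/3023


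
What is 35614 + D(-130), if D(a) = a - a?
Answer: 35614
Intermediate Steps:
D(a) = 0
35614 + D(-130) = 35614 + 0 = 35614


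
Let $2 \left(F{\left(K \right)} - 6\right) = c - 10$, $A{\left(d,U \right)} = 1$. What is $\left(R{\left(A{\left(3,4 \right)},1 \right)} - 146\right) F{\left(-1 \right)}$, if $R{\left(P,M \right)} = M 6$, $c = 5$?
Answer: $-490$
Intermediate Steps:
$R{\left(P,M \right)} = 6 M$
$F{\left(K \right)} = \frac{7}{2}$ ($F{\left(K \right)} = 6 + \frac{5 - 10}{2} = 6 + \frac{1}{2} \left(-5\right) = 6 - \frac{5}{2} = \frac{7}{2}$)
$\left(R{\left(A{\left(3,4 \right)},1 \right)} - 146\right) F{\left(-1 \right)} = \left(6 \cdot 1 - 146\right) \frac{7}{2} = \left(6 - 146\right) \frac{7}{2} = \left(-140\right) \frac{7}{2} = -490$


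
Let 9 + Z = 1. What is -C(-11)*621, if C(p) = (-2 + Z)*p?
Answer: -68310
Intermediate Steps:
Z = -8 (Z = -9 + 1 = -8)
C(p) = -10*p (C(p) = (-2 - 8)*p = -10*p)
-C(-11)*621 = -(-10)*(-11)*621 = -1*110*621 = -110*621 = -68310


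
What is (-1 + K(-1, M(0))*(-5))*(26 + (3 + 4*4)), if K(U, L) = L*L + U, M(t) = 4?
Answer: -3420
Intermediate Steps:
K(U, L) = U + L² (K(U, L) = L² + U = U + L²)
(-1 + K(-1, M(0))*(-5))*(26 + (3 + 4*4)) = (-1 + (-1 + 4²)*(-5))*(26 + (3 + 4*4)) = (-1 + (-1 + 16)*(-5))*(26 + (3 + 16)) = (-1 + 15*(-5))*(26 + 19) = (-1 - 75)*45 = -76*45 = -3420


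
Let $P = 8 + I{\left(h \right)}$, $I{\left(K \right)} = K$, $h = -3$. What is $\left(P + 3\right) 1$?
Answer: $8$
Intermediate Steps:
$P = 5$ ($P = 8 - 3 = 5$)
$\left(P + 3\right) 1 = \left(5 + 3\right) 1 = 8 \cdot 1 = 8$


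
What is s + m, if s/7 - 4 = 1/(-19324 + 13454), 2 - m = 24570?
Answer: -144049807/5870 ≈ -24540.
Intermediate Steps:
m = -24568 (m = 2 - 1*24570 = 2 - 24570 = -24568)
s = 164353/5870 (s = 28 + 7/(-19324 + 13454) = 28 + 7/(-5870) = 28 + 7*(-1/5870) = 28 - 7/5870 = 164353/5870 ≈ 27.999)
s + m = 164353/5870 - 24568 = -144049807/5870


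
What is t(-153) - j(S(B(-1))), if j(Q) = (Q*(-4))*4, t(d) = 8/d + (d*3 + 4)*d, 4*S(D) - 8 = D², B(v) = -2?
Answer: 10658431/153 ≈ 69663.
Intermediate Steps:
S(D) = 2 + D²/4
t(d) = 8/d + d*(4 + 3*d) (t(d) = 8/d + (3*d + 4)*d = 8/d + (4 + 3*d)*d = 8/d + d*(4 + 3*d))
j(Q) = -16*Q (j(Q) = -4*Q*4 = -16*Q)
t(-153) - j(S(B(-1))) = (8 + (-153)²*(4 + 3*(-153)))/(-153) - (-16)*(2 + (¼)*(-2)²) = -(8 + 23409*(4 - 459))/153 - (-16)*(2 + (¼)*4) = -(8 + 23409*(-455))/153 - (-16)*(2 + 1) = -(8 - 10651095)/153 - (-16)*3 = -1/153*(-10651087) - 1*(-48) = 10651087/153 + 48 = 10658431/153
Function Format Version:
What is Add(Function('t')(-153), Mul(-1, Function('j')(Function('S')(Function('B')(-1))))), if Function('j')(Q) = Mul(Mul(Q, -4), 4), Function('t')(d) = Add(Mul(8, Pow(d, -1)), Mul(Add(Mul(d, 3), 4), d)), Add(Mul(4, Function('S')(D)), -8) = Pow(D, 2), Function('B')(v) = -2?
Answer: Rational(10658431, 153) ≈ 69663.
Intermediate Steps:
Function('S')(D) = Add(2, Mul(Rational(1, 4), Pow(D, 2)))
Function('t')(d) = Add(Mul(8, Pow(d, -1)), Mul(d, Add(4, Mul(3, d)))) (Function('t')(d) = Add(Mul(8, Pow(d, -1)), Mul(Add(Mul(3, d), 4), d)) = Add(Mul(8, Pow(d, -1)), Mul(Add(4, Mul(3, d)), d)) = Add(Mul(8, Pow(d, -1)), Mul(d, Add(4, Mul(3, d)))))
Function('j')(Q) = Mul(-16, Q) (Function('j')(Q) = Mul(Mul(-4, Q), 4) = Mul(-16, Q))
Add(Function('t')(-153), Mul(-1, Function('j')(Function('S')(Function('B')(-1))))) = Add(Mul(Pow(-153, -1), Add(8, Mul(Pow(-153, 2), Add(4, Mul(3, -153))))), Mul(-1, Mul(-16, Add(2, Mul(Rational(1, 4), Pow(-2, 2)))))) = Add(Mul(Rational(-1, 153), Add(8, Mul(23409, Add(4, -459)))), Mul(-1, Mul(-16, Add(2, Mul(Rational(1, 4), 4))))) = Add(Mul(Rational(-1, 153), Add(8, Mul(23409, -455))), Mul(-1, Mul(-16, Add(2, 1)))) = Add(Mul(Rational(-1, 153), Add(8, -10651095)), Mul(-1, Mul(-16, 3))) = Add(Mul(Rational(-1, 153), -10651087), Mul(-1, -48)) = Add(Rational(10651087, 153), 48) = Rational(10658431, 153)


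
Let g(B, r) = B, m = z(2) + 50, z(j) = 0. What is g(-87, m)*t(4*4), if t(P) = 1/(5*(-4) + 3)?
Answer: 87/17 ≈ 5.1176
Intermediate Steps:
m = 50 (m = 0 + 50 = 50)
t(P) = -1/17 (t(P) = 1/(-20 + 3) = 1/(-17) = -1/17)
g(-87, m)*t(4*4) = -87*(-1/17) = 87/17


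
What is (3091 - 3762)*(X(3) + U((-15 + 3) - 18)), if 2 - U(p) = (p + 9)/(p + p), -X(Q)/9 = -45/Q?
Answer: -1833843/20 ≈ -91692.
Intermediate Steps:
X(Q) = 405/Q (X(Q) = -(-405)/Q = 405/Q)
U(p) = 2 - (9 + p)/(2*p) (U(p) = 2 - (p + 9)/(p + p) = 2 - (9 + p)/(2*p))
(3091 - 3762)*(X(3) + U((-15 + 3) - 18)) = (3091 - 3762)*(405/3 + 3*(-3 + ((-15 + 3) - 18))/(2*((-15 + 3) - 18))) = -671*(405*(⅓) + 3*(-3 + (-12 - 18))/(2*(-12 - 18))) = -671*(135 + (3/2)*(-3 - 30)/(-30)) = -671*(135 + (3/2)*(-1/30)*(-33)) = -671*(135 + 33/20) = -671*2733/20 = -1833843/20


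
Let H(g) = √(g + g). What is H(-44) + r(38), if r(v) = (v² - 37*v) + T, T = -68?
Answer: -30 + 2*I*√22 ≈ -30.0 + 9.3808*I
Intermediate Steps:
H(g) = √2*√g (H(g) = √(2*g) = √2*√g)
r(v) = -68 + v² - 37*v (r(v) = (v² - 37*v) - 68 = -68 + v² - 37*v)
H(-44) + r(38) = √2*√(-44) + (-68 + 38² - 37*38) = √2*(2*I*√11) + (-68 + 1444 - 1406) = 2*I*√22 - 30 = -30 + 2*I*√22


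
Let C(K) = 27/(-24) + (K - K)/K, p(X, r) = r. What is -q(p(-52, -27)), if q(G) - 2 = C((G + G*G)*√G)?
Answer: -7/8 ≈ -0.87500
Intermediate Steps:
C(K) = -9/8 (C(K) = 27*(-1/24) + 0/K = -9/8 + 0 = -9/8)
q(G) = 7/8 (q(G) = 2 - 9/8 = 7/8)
-q(p(-52, -27)) = -1*7/8 = -7/8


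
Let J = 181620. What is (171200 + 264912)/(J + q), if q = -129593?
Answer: 436112/52027 ≈ 8.3824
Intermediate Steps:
(171200 + 264912)/(J + q) = (171200 + 264912)/(181620 - 129593) = 436112/52027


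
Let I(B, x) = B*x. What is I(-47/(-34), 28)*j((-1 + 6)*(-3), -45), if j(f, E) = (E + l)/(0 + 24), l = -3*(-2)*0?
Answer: -4935/68 ≈ -72.573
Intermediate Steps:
l = 0 (l = 6*0 = 0)
j(f, E) = E/24 (j(f, E) = (E + 0)/(0 + 24) = E/24)
I(-47/(-34), 28)*j((-1 + 6)*(-3), -45) = (-47/(-34)*28)*((1/24)*(-45)) = (-47*(-1/34)*28)*(-15/8) = ((47/34)*28)*(-15/8) = (658/17)*(-15/8) = -4935/68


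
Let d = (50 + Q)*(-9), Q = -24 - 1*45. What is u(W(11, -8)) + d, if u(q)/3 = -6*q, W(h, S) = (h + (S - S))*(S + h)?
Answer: -423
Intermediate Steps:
Q = -69 (Q = -24 - 45 = -69)
W(h, S) = h*(S + h) (W(h, S) = (h + 0)*(S + h) = h*(S + h))
u(q) = -18*q (u(q) = 3*(-6*q) = -18*q)
d = 171 (d = (50 - 69)*(-9) = -19*(-9) = 171)
u(W(11, -8)) + d = -198*(-8 + 11) + 171 = -198*3 + 171 = -18*33 + 171 = -594 + 171 = -423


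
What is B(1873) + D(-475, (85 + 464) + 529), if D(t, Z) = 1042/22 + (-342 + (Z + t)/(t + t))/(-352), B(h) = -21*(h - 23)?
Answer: -12975276097/334400 ≈ -38802.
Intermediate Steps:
B(h) = 483 - 21*h (B(h) = -21*(-23 + h) = 483 - 21*h)
D(t, Z) = 8507/176 - (Z + t)/(704*t) (D(t, Z) = 1042*(1/22) + (-342 + (Z + t)/((2*t)))*(-1/352) = 521/11 + (-342 + (Z + t)*(1/(2*t)))*(-1/352) = 521/11 + (-342 + (Z + t)/(2*t))*(-1/352) = 521/11 + (171/176 - (Z + t)/(704*t)) = 8507/176 - (Z + t)/(704*t))
B(1873) + D(-475, (85 + 464) + 529) = (483 - 21*1873) + (1/704)*(-((85 + 464) + 529) + 34027*(-475))/(-475) = (483 - 39333) + (1/704)*(-1/475)*(-(549 + 529) - 16162825) = -38850 + (1/704)*(-1/475)*(-1*1078 - 16162825) = -38850 + (1/704)*(-1/475)*(-1078 - 16162825) = -38850 + (1/704)*(-1/475)*(-16163903) = -38850 + 16163903/334400 = -12975276097/334400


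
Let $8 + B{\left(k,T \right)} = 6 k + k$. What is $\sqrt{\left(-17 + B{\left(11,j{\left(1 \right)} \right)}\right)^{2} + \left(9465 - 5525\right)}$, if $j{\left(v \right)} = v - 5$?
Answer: $2 \sqrt{1661} \approx 81.511$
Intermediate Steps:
$j{\left(v \right)} = -5 + v$
$B{\left(k,T \right)} = -8 + 7 k$ ($B{\left(k,T \right)} = -8 + \left(6 k + k\right) = -8 + 7 k$)
$\sqrt{\left(-17 + B{\left(11,j{\left(1 \right)} \right)}\right)^{2} + \left(9465 - 5525\right)} = \sqrt{\left(-17 + \left(-8 + 7 \cdot 11\right)\right)^{2} + \left(9465 - 5525\right)} = \sqrt{\left(-17 + \left(-8 + 77\right)\right)^{2} + 3940} = \sqrt{\left(-17 + 69\right)^{2} + 3940} = \sqrt{52^{2} + 3940} = \sqrt{2704 + 3940} = \sqrt{6644} = 2 \sqrt{1661}$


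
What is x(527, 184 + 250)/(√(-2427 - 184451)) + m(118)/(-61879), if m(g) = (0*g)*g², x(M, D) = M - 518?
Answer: -9*I*√186878/186878 ≈ -0.020819*I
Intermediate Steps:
x(M, D) = -518 + M
m(g) = 0 (m(g) = 0*g² = 0)
x(527, 184 + 250)/(√(-2427 - 184451)) + m(118)/(-61879) = (-518 + 527)/(√(-2427 - 184451)) + 0/(-61879) = 9/(√(-186878)) + 0*(-1/61879) = 9/((I*√186878)) + 0 = 9*(-I*√186878/186878) + 0 = -9*I*√186878/186878 + 0 = -9*I*√186878/186878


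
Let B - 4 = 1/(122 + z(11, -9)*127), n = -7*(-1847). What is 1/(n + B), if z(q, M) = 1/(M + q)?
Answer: 371/4798145 ≈ 7.7322e-5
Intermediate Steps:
n = 12929
B = 1486/371 (B = 4 + 1/(122 + 127/(-9 + 11)) = 4 + 1/(122 + 127/2) = 4 + 1/(371/2) = 4 + 2/371 = 1486/371 ≈ 4.0054)
1/(n + B) = 1/(12929 + 1486/371) = 1/(4798145/371) = 371/4798145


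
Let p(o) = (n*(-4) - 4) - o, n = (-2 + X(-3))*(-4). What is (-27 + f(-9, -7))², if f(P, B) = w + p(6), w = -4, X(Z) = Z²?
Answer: 5041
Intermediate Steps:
n = -28 (n = (-2 + (-3)²)*(-4) = (-2 + 9)*(-4) = 7*(-4) = -28)
p(o) = 108 - o (p(o) = (-28*(-4) - 4) - o = (112 - 4) - o = 108 - o)
f(P, B) = 98 (f(P, B) = -4 + (108 - 1*6) = -4 + (108 - 6) = -4 + 102 = 98)
(-27 + f(-9, -7))² = (-27 + 98)² = 71² = 5041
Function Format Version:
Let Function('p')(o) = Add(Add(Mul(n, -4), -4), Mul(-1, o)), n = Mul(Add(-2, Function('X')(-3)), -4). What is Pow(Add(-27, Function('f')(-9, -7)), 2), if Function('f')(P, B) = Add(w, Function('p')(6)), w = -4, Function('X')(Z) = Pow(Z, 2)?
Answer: 5041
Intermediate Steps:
n = -28 (n = Mul(Add(-2, Pow(-3, 2)), -4) = Mul(Add(-2, 9), -4) = Mul(7, -4) = -28)
Function('p')(o) = Add(108, Mul(-1, o)) (Function('p')(o) = Add(Add(Mul(-28, -4), -4), Mul(-1, o)) = Add(Add(112, -4), Mul(-1, o)) = Add(108, Mul(-1, o)))
Function('f')(P, B) = 98 (Function('f')(P, B) = Add(-4, Add(108, Mul(-1, 6))) = Add(-4, Add(108, -6)) = Add(-4, 102) = 98)
Pow(Add(-27, Function('f')(-9, -7)), 2) = Pow(Add(-27, 98), 2) = Pow(71, 2) = 5041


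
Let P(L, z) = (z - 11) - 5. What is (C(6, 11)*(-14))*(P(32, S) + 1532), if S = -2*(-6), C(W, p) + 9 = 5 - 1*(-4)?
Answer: 0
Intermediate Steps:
C(W, p) = 0 (C(W, p) = -9 + (5 - 1*(-4)) = -9 + (5 + 4) = -9 + 9 = 0)
S = 12
P(L, z) = -16 + z (P(L, z) = (-11 + z) - 5 = -16 + z)
(C(6, 11)*(-14))*(P(32, S) + 1532) = (0*(-14))*((-16 + 12) + 1532) = 0*(-4 + 1532) = 0*1528 = 0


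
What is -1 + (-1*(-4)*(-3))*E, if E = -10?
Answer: 119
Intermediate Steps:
-1 + (-1*(-4)*(-3))*E = -1 + (-1*(-4)*(-3))*(-10) = -1 + (4*(-3))*(-10) = -1 - 12*(-10) = -1 + 120 = 119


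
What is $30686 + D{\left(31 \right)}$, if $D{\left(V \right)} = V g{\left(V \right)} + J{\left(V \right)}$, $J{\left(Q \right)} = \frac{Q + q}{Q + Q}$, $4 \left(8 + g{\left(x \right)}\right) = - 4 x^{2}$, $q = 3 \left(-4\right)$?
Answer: $\frac{40133}{62} \approx 647.31$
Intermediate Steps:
$q = -12$
$g{\left(x \right)} = -8 - x^{2}$ ($g{\left(x \right)} = -8 + \frac{\left(-4\right) x^{2}}{4} = -8 - x^{2}$)
$J{\left(Q \right)} = \frac{-12 + Q}{2 Q}$ ($J{\left(Q \right)} = \frac{Q - 12}{Q + Q} = \frac{-12 + Q}{2 Q}$)
$D{\left(V \right)} = V \left(-8 - V^{2}\right) + \frac{-12 + V}{2 V}$
$30686 + D{\left(31 \right)} = 30686 - \left(\frac{60077}{2} + \frac{6}{31}\right) = 30686 - \frac{1862399}{62} = \frac{40133}{62}$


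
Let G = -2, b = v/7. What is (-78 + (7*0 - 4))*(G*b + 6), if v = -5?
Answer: -4264/7 ≈ -609.14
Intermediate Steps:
b = -5/7 ≈ -0.71429
(-78 + (7*0 - 4))*(G*b + 6) = (-78 + (7*0 - 4))*(-2*(-5/7) + 6) = (-78 + (0 - 4))*(10/7 + 6) = (-78 - 4)*(52/7) = -82*52/7 = -4264/7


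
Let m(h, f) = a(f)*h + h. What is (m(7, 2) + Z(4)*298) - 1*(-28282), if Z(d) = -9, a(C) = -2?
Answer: 25593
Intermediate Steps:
m(h, f) = -h (m(h, f) = -2*h + h = -h)
(m(7, 2) + Z(4)*298) - 1*(-28282) = (-1*7 - 9*298) - 1*(-28282) = (-7 - 2682) + 28282 = -2689 + 28282 = 25593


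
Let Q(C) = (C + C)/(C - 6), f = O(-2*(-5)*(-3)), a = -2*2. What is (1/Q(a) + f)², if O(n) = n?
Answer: 13225/16 ≈ 826.56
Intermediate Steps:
a = -4
f = -30 (f = -2*(-5)*(-3) = 10*(-3) = -30)
Q(C) = 2*C/(-6 + C) (Q(C) = (2*C)/(-6 + C) = 2*C/(-6 + C))
(1/Q(a) + f)² = (1/(2*(-4)/(-6 - 4)) - 30)² = (1/(2*(-4)/(-10)) - 30)² = (1/(2*(-4)*(-⅒)) - 30)² = (1/(⅘) - 30)² = (5/4 - 30)² = (-115/4)² = 13225/16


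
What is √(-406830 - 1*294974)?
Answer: 2*I*√175451 ≈ 837.74*I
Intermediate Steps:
√(-406830 - 1*294974) = √(-406830 - 294974) = √(-701804) = 2*I*√175451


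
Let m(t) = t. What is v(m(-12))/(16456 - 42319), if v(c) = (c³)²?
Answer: -995328/8621 ≈ -115.45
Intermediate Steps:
v(c) = c⁶
v(m(-12))/(16456 - 42319) = (-12)⁶/(16456 - 42319) = 2985984/(-25863) = 2985984*(-1/25863) = -995328/8621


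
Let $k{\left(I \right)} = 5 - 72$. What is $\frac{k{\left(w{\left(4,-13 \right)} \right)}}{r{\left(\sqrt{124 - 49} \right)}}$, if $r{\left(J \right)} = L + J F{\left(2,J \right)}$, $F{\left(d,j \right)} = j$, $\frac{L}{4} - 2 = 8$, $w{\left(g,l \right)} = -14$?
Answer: $- \frac{67}{115} \approx -0.58261$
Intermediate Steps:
$L = 40$ ($L = 8 + 4 \cdot 8 = 8 + 32 = 40$)
$k{\left(I \right)} = -67$ ($k{\left(I \right)} = 5 - 72 = -67$)
$r{\left(J \right)} = 40 + J^{2}$ ($r{\left(J \right)} = 40 + J J = 40 + J^{2}$)
$\frac{k{\left(w{\left(4,-13 \right)} \right)}}{r{\left(\sqrt{124 - 49} \right)}} = - \frac{67}{40 + \left(\sqrt{124 - 49}\right)^{2}} = - \frac{67}{40 + \left(\sqrt{75}\right)^{2}} = - \frac{67}{40 + \left(5 \sqrt{3}\right)^{2}} = - \frac{67}{40 + 75} = - \frac{67}{115}$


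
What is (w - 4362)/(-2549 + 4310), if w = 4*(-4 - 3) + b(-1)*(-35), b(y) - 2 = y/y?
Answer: -4495/1761 ≈ -2.5525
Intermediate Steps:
b(y) = 3 (b(y) = 2 + y/y = 2 + 1 = 3)
w = -133 (w = 4*(-4 - 3) + 3*(-35) = 4*(-7) - 105 = -28 - 105 = -133)
(w - 4362)/(-2549 + 4310) = (-133 - 4362)/(-2549 + 4310) = -4495/1761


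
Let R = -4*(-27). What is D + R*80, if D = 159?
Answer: 8799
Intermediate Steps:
R = 108
D + R*80 = 159 + 108*80 = 159 + 8640 = 8799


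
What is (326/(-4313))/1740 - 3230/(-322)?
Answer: 6059954407/604121910 ≈ 10.031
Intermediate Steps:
(326/(-4313))/1740 - 3230/(-322) = (326*(-1/4313))*(1/1740) - 3230*(-1/322) = -326/4313*1/1740 + 1615/161 = -163/3752310 + 1615/161 = 6059954407/604121910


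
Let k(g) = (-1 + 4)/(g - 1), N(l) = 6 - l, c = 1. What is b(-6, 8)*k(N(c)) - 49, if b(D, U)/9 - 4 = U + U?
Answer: 86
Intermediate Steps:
b(D, U) = 36 + 18*U (b(D, U) = 36 + 9*(U + U) = 36 + 9*(2*U) = 36 + 18*U)
k(g) = 3/(-1 + g)
b(-6, 8)*k(N(c)) - 49 = (36 + 18*8)*(3/(-1 + (6 - 1*1))) - 49 = (36 + 144)*(3/(-1 + (6 - 1))) - 49 = 180*(3/(-1 + 5)) - 49 = 180*(3/4) - 49 = 180*(3*(¼)) - 49 = 180*(¾) - 49 = 135 - 49 = 86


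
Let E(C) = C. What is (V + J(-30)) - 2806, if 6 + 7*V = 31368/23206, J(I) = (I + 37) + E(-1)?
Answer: -227472734/81221 ≈ -2800.7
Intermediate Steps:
J(I) = 36 + I (J(I) = (I + 37) - 1 = (37 + I) - 1 = 36 + I)
V = -53934/81221 (V = -6/7 + (31368/23206)/7 = -6/7 + (31368*(1/23206))/7 = -6/7 + (⅐)*(15684/11603) = -6/7 + 15684/81221 = -53934/81221 ≈ -0.66404)
(V + J(-30)) - 2806 = (-53934/81221 + (36 - 30)) - 2806 = (-53934/81221 + 6) - 2806 = 433392/81221 - 2806 = -227472734/81221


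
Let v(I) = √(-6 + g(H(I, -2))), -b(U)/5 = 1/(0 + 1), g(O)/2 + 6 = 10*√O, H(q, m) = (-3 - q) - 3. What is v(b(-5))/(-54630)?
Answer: -√(-18 + 20*I)/54630 ≈ -3.863e-5 - 8.6738e-5*I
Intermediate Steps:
H(q, m) = -6 - q
g(O) = -12 + 20*√O (g(O) = -12 + 2*(10*√O) = -12 + 20*√O)
b(U) = -5 (b(U) = -5/(0 + 1) = -5/1 = -5*1 = -5)
v(I) = √(-18 + 20*√(-6 - I)) (v(I) = √(-6 + (-12 + 20*√(-6 - I))) = √(-18 + 20*√(-6 - I)))
v(b(-5))/(-54630) = √(-18 + 20*√(-6 - 1*(-5)))/(-54630) = √(-18 + 20*√(-6 + 5))*(-1/54630) = √(-18 + 20*√(-1))*(-1/54630) = √(-18 + 20*I)*(-1/54630) = -√(-18 + 20*I)/54630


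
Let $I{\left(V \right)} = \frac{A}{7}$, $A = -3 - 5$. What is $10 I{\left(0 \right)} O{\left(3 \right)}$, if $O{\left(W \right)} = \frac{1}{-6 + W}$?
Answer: $\frac{80}{21} \approx 3.8095$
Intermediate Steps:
$A = -8$
$I{\left(V \right)} = - \frac{8}{7}$
$10 I{\left(0 \right)} O{\left(3 \right)} = \frac{10 \left(- \frac{8}{7}\right)}{-6 + 3} = - \frac{80}{7 \left(-3\right)} = \left(- \frac{80}{7}\right) \left(- \frac{1}{3}\right) = \frac{80}{21}$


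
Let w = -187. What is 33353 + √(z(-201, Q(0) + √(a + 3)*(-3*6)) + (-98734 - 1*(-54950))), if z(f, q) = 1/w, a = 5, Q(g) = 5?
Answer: 33353 + I*√1531082883/187 ≈ 33353.0 + 209.25*I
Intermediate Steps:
z(f, q) = -1/187 (z(f, q) = 1/(-187) = -1/187)
33353 + √(z(-201, Q(0) + √(a + 3)*(-3*6)) + (-98734 - 1*(-54950))) = 33353 + √(-1/187 + (-98734 - 1*(-54950))) = 33353 + √(-1/187 + (-98734 + 54950)) = 33353 + √(-1/187 - 43784) = 33353 + √(-8187609/187) = 33353 + I*√1531082883/187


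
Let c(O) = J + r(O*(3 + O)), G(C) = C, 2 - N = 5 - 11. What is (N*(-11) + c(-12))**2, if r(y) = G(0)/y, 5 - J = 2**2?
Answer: 7569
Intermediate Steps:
N = 8 (N = 2 - (5 - 11) = 2 - 1*(-6) = 2 + 6 = 8)
J = 1 (J = 5 - 1*2**2 = 5 - 1*4 = 5 - 4 = 1)
r(y) = 0 (r(y) = 0/y = 0)
c(O) = 1 (c(O) = 1 + 0 = 1)
(N*(-11) + c(-12))**2 = (8*(-11) + 1)**2 = (-88 + 1)**2 = (-87)**2 = 7569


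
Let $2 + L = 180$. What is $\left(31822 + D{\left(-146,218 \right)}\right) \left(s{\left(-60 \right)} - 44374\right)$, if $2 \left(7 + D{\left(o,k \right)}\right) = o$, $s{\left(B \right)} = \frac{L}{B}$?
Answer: $- \frac{21129205139}{15} \approx -1.4086 \cdot 10^{9}$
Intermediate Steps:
$L = 178$ ($L = -2 + 180 = 178$)
$s{\left(B \right)} = \frac{178}{B}$
$D{\left(o,k \right)} = -7 + \frac{o}{2}$
$\left(31822 + D{\left(-146,218 \right)}\right) \left(s{\left(-60 \right)} - 44374\right) = \left(31822 + \left(-7 + \frac{1}{2} \left(-146\right)\right)\right) \left(\frac{178}{-60} - 44374\right) = \left(31822 - 80\right) \left(178 \left(- \frac{1}{60}\right) - 44374\right) = \left(31822 - 80\right) \left(- \frac{89}{30} - 44374\right) = 31742 \left(- \frac{1331309}{30}\right) = - \frac{21129205139}{15}$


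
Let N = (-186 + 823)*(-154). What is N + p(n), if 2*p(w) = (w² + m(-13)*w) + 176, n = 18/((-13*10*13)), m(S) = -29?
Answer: -69981479937/714025 ≈ -98010.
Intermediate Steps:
n = -9/845 (n = 18/((-130*13)) = 18/(-1690) = 18*(-1/1690) = -9/845 ≈ -0.010651)
N = -98098 (N = 637*(-154) = -98098)
p(w) = 88 + w²/2 - 29*w/2 (p(w) = ((w² - 29*w) + 176)/2 = (176 + w² - 29*w)/2 = 88 + w²/2 - 29*w/2)
N + p(n) = -98098 + (88 + (-9/845)²/2 - 29/2*(-9/845)) = -98098 + (88 + (½)*(81/714025) + 261/1690) = -98098 + (88 + 81/1428050 + 261/1690) = -98098 + 62944513/714025 = -69981479937/714025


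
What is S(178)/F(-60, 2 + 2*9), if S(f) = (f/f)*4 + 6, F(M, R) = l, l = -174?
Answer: -5/87 ≈ -0.057471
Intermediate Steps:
F(M, R) = -174
S(f) = 10 (S(f) = 1*4 + 6 = 4 + 6 = 10)
S(178)/F(-60, 2 + 2*9) = 10/(-174) = 10*(-1/174) = -5/87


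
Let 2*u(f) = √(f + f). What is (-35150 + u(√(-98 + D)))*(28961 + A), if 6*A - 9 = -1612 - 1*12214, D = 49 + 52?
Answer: -2811103675/3 + 159949*√2*3^(¼)/12 ≈ -9.3701e+8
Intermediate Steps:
D = 101
A = -13817/6 (A = 3/2 + (-1612 - 1*12214)/6 = 3/2 + (-1612 - 12214)/6 = 3/2 + (⅙)*(-13826) = 3/2 - 6913/3 = -13817/6 ≈ -2302.8)
u(f) = √2*√f/2 (u(f) = √(f + f)/2 = √(2*f)/2 = (√2*√f)/2 = √2*√f/2)
(-35150 + u(√(-98 + D)))*(28961 + A) = (-35150 + √2*√(√(-98 + 101))/2)*(28961 - 13817/6) = (-35150 + √2*√(√3)/2)*(159949/6) = (-35150 + √2*3^(¼)/2)*(159949/6) = -2811103675/3 + 159949*√2*3^(¼)/12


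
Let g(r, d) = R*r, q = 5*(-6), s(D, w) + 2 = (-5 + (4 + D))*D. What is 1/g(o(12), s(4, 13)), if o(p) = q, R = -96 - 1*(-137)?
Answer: -1/1230 ≈ -0.00081301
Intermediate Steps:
R = 41 (R = -96 + 137 = 41)
s(D, w) = -2 + D*(-1 + D) (s(D, w) = -2 + (-5 + (4 + D))*D = -2 + (-1 + D)*D = -2 + D*(-1 + D))
q = -30
o(p) = -30
g(r, d) = 41*r
1/g(o(12), s(4, 13)) = 1/(41*(-30)) = 1/(-1230) = -1/1230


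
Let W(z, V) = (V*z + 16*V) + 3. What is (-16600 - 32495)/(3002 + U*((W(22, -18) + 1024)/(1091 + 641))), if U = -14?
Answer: -14172090/865777 ≈ -16.369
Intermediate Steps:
W(z, V) = 3 + 16*V + V*z (W(z, V) = (16*V + V*z) + 3 = 3 + 16*V + V*z)
(-16600 - 32495)/(3002 + U*((W(22, -18) + 1024)/(1091 + 641))) = (-16600 - 32495)/(3002 - 14*((3 + 16*(-18) - 18*22) + 1024)/(1091 + 641)) = -49095/(3002 - 14*((3 - 288 - 396) + 1024)/1732) = -49095/(3002 - 14*(-681 + 1024)/1732) = -49095/(3002 - 4802/1732) = -49095/(3002 - 14*343/1732) = -49095/(3002 - 2401/866) = -49095/2597331/866 = -49095*866/2597331 = -14172090/865777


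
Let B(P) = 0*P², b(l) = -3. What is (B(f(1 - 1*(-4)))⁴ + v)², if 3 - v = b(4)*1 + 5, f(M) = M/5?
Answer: 1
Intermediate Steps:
f(M) = M/5 (f(M) = M*(⅕) = M/5)
B(P) = 0
v = 1 (v = 3 - (-3*1 + 5) = 3 - (-3 + 5) = 3 - 1*2 = 3 - 2 = 1)
(B(f(1 - 1*(-4)))⁴ + v)² = (0⁴ + 1)² = (0 + 1)² = 1² = 1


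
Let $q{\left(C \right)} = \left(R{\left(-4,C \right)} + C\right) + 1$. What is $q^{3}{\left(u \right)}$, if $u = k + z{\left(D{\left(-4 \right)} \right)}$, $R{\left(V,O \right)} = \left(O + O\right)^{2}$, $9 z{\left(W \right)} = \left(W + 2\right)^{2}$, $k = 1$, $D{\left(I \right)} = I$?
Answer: $\frac{667627624}{531441} \approx 1256.3$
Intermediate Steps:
$z{\left(W \right)} = \frac{\left(2 + W\right)^{2}}{9}$ ($z{\left(W \right)} = \frac{\left(W + 2\right)^{2}}{9} = \frac{\left(2 + W\right)^{2}}{9}$)
$R{\left(V,O \right)} = 4 O^{2}$ ($R{\left(V,O \right)} = \left(2 O\right)^{2} = 4 O^{2}$)
$u = \frac{13}{9}$ ($u = 1 + \frac{\left(2 - 4\right)^{2}}{9} = 1 + \frac{\left(-2\right)^{2}}{9} = 1 + \frac{1}{9} \cdot 4 = 1 + \frac{4}{9} = \frac{13}{9} \approx 1.4444$)
$q{\left(C \right)} = 1 + C + 4 C^{2}$ ($q{\left(C \right)} = \left(4 C^{2} + C\right) + 1 = \left(C + 4 C^{2}\right) + 1 = 1 + C + 4 C^{2}$)
$q^{3}{\left(u \right)} = \left(1 + \frac{13}{9} + 4 \left(\frac{13}{9}\right)^{2}\right)^{3} = \left(1 + \frac{13}{9} + 4 \cdot \frac{169}{81}\right)^{3} = \left(1 + \frac{13}{9} + \frac{676}{81}\right)^{3} = \left(\frac{874}{81}\right)^{3} = \frac{667627624}{531441}$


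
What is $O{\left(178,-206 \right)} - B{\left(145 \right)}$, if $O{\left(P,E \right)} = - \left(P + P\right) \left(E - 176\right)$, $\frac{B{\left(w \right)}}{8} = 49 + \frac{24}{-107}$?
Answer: $\frac{14509392}{107} \approx 1.356 \cdot 10^{5}$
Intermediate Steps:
$B{\left(w \right)} = \frac{41752}{107}$ ($B{\left(w \right)} = 8 \left(49 + \frac{24}{-107}\right) = 8 \left(49 + 24 \left(- \frac{1}{107}\right)\right) = 8 \left(49 - \frac{24}{107}\right) = 8 \cdot \frac{5219}{107} = \frac{41752}{107}$)
$O{\left(P,E \right)} = - 2 P \left(-176 + E\right)$
$O{\left(178,-206 \right)} - B{\left(145 \right)} = 2 \cdot 178 \left(176 - -206\right) - \frac{41752}{107} = 2 \cdot 178 \left(176 + 206\right) - \frac{41752}{107} = 2 \cdot 178 \cdot 382 - \frac{41752}{107} = 135992 - \frac{41752}{107} = \frac{14509392}{107}$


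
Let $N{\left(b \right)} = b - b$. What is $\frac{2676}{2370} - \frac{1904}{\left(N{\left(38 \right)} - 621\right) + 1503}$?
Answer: $- \frac{25622}{24885} \approx -1.0296$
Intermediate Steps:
$N{\left(b \right)} = 0$
$\frac{2676}{2370} - \frac{1904}{\left(N{\left(38 \right)} - 621\right) + 1503} = \frac{2676}{2370} - \frac{1904}{\left(0 - 621\right) + 1503} = 2676 \cdot \frac{1}{2370} - \frac{1904}{-621 + 1503} = \frac{446}{395} - \frac{1904}{882} = \frac{446}{395} - \frac{136}{63} = - \frac{25622}{24885}$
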